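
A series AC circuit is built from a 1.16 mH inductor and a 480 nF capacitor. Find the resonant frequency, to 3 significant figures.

ω₀ = 1/√(LC) = 1/√(0.00116 × 4.8e-07) = 42380 rad/s
f₀ = ω₀/(2π) = 6.74 kHz

6.74 kHz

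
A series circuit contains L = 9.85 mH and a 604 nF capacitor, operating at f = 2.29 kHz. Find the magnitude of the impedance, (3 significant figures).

ω = 2πf = 14390 rad/s
X_L = ωL = 142 Ω
X_C = 1/(ωC) = 115 Ω
Net reactance X = X_L − X_C = 26.7 Ω
Z = j26.7 Ω
|Z| = √(0² + 26.7²) = 26.7 Ω

26.7 Ω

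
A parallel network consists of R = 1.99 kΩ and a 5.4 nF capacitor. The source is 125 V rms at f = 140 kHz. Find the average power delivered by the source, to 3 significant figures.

7.85 W

ω = 2πf = 879600 rad/s
X_C = 1/(ωC) = 211 Ω
Parallel: admittances add. Y = 1/R + jωC
Y = (0.000503 + j0.00475) S
|Y| = 0.00478 S → |Z| = 1/|Y| = 209 Ω, ∠Z = −∠Y = -84.0°
I = V/|Z| = 597 mA
P = VI cos φ = 125 × 0.597 × cos(-84.0°) = 7.85 W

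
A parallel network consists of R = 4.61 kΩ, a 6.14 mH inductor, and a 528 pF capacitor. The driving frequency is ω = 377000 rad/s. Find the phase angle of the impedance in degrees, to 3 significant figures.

47.0°

X_L = ωL = 2310 Ω
X_C = 1/(ωC) = 5020 Ω
Parallel: admittances add. Y = 1/R + 1/(jωL) + jωC
Y = (0.000217 − j0.000233) S
|Y| = 0.000318 S → |Z| = 1/|Y| = 3140 Ω, ∠Z = −∠Y = 47.0°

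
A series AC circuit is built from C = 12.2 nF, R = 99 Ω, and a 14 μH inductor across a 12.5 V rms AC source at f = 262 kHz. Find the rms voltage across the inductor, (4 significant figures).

ω = 2πf = 1.646e+06 rad/s
X_L = ωL = 23.05 Ω
X_C = 1/(ωC) = 49.79 Ω
Net reactance X = X_L − X_C = -26.75 Ω
Z = 99.00 − j26.75 Ω
|Z| = √(99.00² + 26.75²) = 102.5 Ω
I = V/|Z| = 121.9 mA
V_L = I·|Z_L| = 0.1219 × 23.05 = 2.809 V

2.809 V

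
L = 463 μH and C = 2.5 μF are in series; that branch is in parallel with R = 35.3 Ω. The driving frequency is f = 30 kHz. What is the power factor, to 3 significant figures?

ω = 2πf = 188500 rad/s
X_L = ωL = 87.3 Ω
X_C = 1/(ωC) = 2.12 Ω
Branch 1: Z₁ = R = 35.3 Ω
Branch 2 (series LC): Z₂ = j(X_L − X_C) = j85.2 Ω
Parallel: Z = Z₁Z₂/(Z₁+Z₂), |Z| = 32.6 Ω, ∠Z = 22.5°
cos φ = cos(22.5°) = 0.924

0.924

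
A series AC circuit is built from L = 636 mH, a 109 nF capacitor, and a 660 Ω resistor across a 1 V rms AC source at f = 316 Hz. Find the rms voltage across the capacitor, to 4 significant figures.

1.350 V

ω = 2πf = 1985 rad/s
X_L = ωL = 1263 Ω
X_C = 1/(ωC) = 4621 Ω
Net reactance X = X_L − X_C = -3358 Ω
Z = 660.0 − j3358 Ω
|Z| = √(660.0² + 3358²) = 3422 Ω
I = V/|Z| = 292.2 μA
V_C = I·|Z_C| = 0.0002922 × 4621 = 1.350 V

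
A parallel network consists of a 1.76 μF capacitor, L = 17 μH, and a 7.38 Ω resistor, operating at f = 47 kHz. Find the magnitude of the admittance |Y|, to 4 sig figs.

ω = 2πf = 295300 rad/s
X_L = ωL = 5.020 Ω
X_C = 1/(ωC) = 1.924 Ω
Parallel: admittances add. Y = 1/R + 1/(jωL) + jωC
Y = (0.1355 + j0.3206) S
|Y| = 0.3480 S → |Z| = 1/|Y| = 2.873 Ω, ∠Z = −∠Y = -67.09°

348.0 mS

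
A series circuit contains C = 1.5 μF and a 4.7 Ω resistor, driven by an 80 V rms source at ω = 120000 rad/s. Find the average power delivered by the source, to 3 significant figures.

X_C = 1/(ωC) = 5.56 Ω
Z = 4.70 − j5.56 Ω
|Z| = √(4.70² + 5.56²) = 7.28 Ω
∠Z = arctan(-5.56/4.70) = -49.8°
I = V/|Z| = 11.0 A
P = VI cos φ = 80 × 11.0 × cos(-49.8°) = 568 W

568 W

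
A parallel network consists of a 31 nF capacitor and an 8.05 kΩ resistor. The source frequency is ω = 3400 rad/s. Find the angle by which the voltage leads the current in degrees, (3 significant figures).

-40.3°

X_C = 1/(ωC) = 9490 Ω
Parallel: admittances add. Y = 1/R + jωC
Y = (0.000124 + j0.000105) S
|Y| = 0.000163 S → |Z| = 1/|Y| = 6140 Ω, ∠Z = −∠Y = -40.3°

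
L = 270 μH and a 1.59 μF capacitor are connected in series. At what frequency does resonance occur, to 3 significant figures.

ω₀ = 1/√(LC) = 1/√(0.00027 × 1.59e-06) = 48260 rad/s
f₀ = ω₀/(2π) = 7.68 kHz

7.68 kHz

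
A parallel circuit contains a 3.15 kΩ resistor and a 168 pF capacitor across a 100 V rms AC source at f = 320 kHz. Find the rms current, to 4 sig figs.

ω = 2πf = 2.011e+06 rad/s
X_C = 1/(ωC) = 2960 Ω
Parallel: admittances add. Y = 1/R + jωC
Y = (0.0003175 + j0.0003378) S
|Y| = 0.0004636 S → |Z| = 1/|Y| = 2157 Ω, ∠Z = −∠Y = -46.78°
I = V/|Z| = 100/2157 = 46.36 mA

46.36 mA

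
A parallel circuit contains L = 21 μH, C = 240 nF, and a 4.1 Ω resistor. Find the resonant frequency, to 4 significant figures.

70.89 kHz

ω₀ = 1/√(LC) = 1/√(2.1e-05 × 2.4e-07) = 445400 rad/s
f₀ = ω₀/(2π) = 70.89 kHz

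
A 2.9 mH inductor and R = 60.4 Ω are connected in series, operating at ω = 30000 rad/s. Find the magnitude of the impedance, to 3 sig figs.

106 Ω

X_L = ωL = 87.0 Ω
Z = 60.4 + j87.0 Ω
|Z| = √(60.4² + 87.0²) = 106 Ω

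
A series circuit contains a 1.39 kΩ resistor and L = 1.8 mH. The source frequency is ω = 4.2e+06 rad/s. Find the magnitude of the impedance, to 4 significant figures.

X_L = ωL = 7560 Ω
Z = 1390 + j7560 Ω
|Z| = √(1390² + 7560²) = 7687 Ω

7687 Ω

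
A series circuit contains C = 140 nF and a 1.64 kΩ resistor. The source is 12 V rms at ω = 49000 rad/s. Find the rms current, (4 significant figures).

7.288 mA

X_C = 1/(ωC) = 145.8 Ω
Z = 1640 − j145.8 Ω
|Z| = √(1640² + 145.8²) = 1646 Ω
I = V/|Z| = 12/1646 = 7.288 mA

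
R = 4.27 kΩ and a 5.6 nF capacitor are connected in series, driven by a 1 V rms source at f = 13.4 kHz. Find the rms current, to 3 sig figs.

ω = 2πf = 84190 rad/s
X_C = 1/(ωC) = 2120 Ω
Z = 4270 − j2120 Ω
|Z| = √(4270² + 2120²) = 4770 Ω
I = V/|Z| = 1/4770 = 210 μA

210 μA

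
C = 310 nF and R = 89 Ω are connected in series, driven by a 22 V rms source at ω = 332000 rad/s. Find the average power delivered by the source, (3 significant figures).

5.37 W

X_C = 1/(ωC) = 9.72 Ω
Z = 89.0 − j9.72 Ω
|Z| = √(89.0² + 9.72²) = 89.5 Ω
∠Z = arctan(-9.72/89.0) = -6.23°
I = V/|Z| = 246 mA
P = VI cos φ = 22 × 0.246 × cos(-6.23°) = 5.37 W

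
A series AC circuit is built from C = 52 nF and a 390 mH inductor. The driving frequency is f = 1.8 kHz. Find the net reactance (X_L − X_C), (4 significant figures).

ω = 2πf = 11310 rad/s
X_L = ωL = 4411 Ω
X_C = 1/(ωC) = 1700 Ω
X = 4411 − 1700 = 2710 Ω

2710 Ω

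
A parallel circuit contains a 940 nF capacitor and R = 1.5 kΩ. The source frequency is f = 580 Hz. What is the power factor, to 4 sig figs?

0.1910

ω = 2πf = 3644 rad/s
X_C = 1/(ωC) = 291.9 Ω
Parallel: admittances add. Y = 1/R + jωC
Y = (0.0006667 + j0.003426) S
|Y| = 0.003490 S → |Z| = 1/|Y| = 286.5 Ω, ∠Z = −∠Y = -78.99°
cos φ = cos(-78.99°) = 0.1910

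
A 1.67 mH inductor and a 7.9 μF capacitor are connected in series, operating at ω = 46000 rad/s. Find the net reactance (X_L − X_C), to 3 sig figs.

74.1 Ω

X_L = ωL = 76.8 Ω
X_C = 1/(ωC) = 2.75 Ω
X = 76.8 − 2.75 = 74.1 Ω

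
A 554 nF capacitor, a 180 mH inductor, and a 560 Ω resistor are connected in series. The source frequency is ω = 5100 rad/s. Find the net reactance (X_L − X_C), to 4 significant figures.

X_L = ωL = 918.0 Ω
X_C = 1/(ωC) = 353.9 Ω
X = 918.0 − 353.9 = 564.1 Ω

564.1 Ω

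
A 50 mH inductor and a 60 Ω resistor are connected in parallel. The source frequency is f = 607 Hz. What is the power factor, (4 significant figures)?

0.9539

ω = 2πf = 3814 rad/s
X_L = ωL = 190.7 Ω
Parallel: admittances add. Y = 1/R + 1/(jωL)
Y = (0.01667 − j0.005244) S
|Y| = 0.01747 S → |Z| = 1/|Y| = 57.23 Ω, ∠Z = −∠Y = 17.47°
cos φ = cos(17.47°) = 0.9539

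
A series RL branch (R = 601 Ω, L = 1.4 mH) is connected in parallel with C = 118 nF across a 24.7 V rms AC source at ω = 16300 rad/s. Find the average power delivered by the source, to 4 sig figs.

1.014 W

X_L = ωL = 22.82 Ω
X_C = 1/(ωC) = 519.9 Ω
Branch 1 (R+jX_L): Z₁ = 601.0 + j22.82 Ω, |Z₁| = 601.4 Ω
Branch 2 (−jX_C): Z₂ = −j519.9 Ω
Parallel: Z = Z₁Z₂/(Z₁+Z₂), |Z| = 400.9 Ω, ∠Z = -48.23°
I = V/|Z| = 61.61 mA
P = VI cos φ = 24.7 × 0.06161 × cos(-48.23°) = 1.014 W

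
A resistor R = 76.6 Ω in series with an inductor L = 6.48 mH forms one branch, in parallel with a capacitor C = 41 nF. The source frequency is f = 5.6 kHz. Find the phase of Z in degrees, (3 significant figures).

62.1°

ω = 2πf = 35190 rad/s
X_L = ωL = 228 Ω
X_C = 1/(ωC) = 693 Ω
Branch 1 (R+jX_L): Z₁ = 76.6 + j228 Ω, |Z₁| = 241 Ω
Branch 2 (−jX_C): Z₂ = −j693 Ω
Parallel: Z = Z₁Z₂/(Z₁+Z₂), |Z| = 354 Ω, ∠Z = 62.1°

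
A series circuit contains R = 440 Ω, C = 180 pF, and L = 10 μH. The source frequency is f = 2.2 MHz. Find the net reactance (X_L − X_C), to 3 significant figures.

-264 Ω

ω = 2πf = 1.382e+07 rad/s
X_L = ωL = 138 Ω
X_C = 1/(ωC) = 402 Ω
X = 138 − 402 = -264 Ω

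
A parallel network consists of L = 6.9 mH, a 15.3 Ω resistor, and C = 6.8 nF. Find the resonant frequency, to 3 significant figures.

ω₀ = 1/√(LC) = 1/√(0.0069 × 6.8e-09) = 146000 rad/s
f₀ = ω₀/(2π) = 23.2 kHz

23.2 kHz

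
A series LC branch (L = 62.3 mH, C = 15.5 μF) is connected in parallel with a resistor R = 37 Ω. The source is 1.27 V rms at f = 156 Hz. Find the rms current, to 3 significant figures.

269 mA

ω = 2πf = 980.2 rad/s
X_L = ωL = 61.1 Ω
X_C = 1/(ωC) = 65.8 Ω
Branch 1: Z₁ = R = 37.0 Ω
Branch 2 (series LC): Z₂ = j(X_L − X_C) = −j4.76 Ω
Parallel: Z = Z₁Z₂/(Z₁+Z₂), |Z| = 4.72 Ω, ∠Z = -82.7°
I = V/|Z| = 1.27/4.72 = 269 mA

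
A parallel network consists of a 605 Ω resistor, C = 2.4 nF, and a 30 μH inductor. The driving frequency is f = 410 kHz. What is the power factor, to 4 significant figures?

ω = 2πf = 2.576e+06 rad/s
X_L = ωL = 77.28 Ω
X_C = 1/(ωC) = 161.7 Ω
Parallel: admittances add. Y = 1/R + 1/(jωL) + jωC
Y = (0.001653 − j0.006757) S
|Y| = 0.006956 S → |Z| = 1/|Y| = 143.8 Ω, ∠Z = −∠Y = 76.25°
cos φ = cos(76.25°) = 0.2376

0.2376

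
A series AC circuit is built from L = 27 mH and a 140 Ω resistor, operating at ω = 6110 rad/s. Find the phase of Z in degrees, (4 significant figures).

49.68°

X_L = ωL = 165.0 Ω
Z = 140.0 + j165.0 Ω
|Z| = √(140.0² + 165.0²) = 216.4 Ω
∠Z = arctan(165.0/140.0) = 49.68°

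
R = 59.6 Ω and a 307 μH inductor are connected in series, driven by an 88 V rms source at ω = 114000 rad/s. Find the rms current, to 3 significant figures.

X_L = ωL = 35.0 Ω
Z = 59.6 + j35.0 Ω
|Z| = √(59.6² + 35.0²) = 69.1 Ω
I = V/|Z| = 88/69.1 = 1.27 A

1.27 A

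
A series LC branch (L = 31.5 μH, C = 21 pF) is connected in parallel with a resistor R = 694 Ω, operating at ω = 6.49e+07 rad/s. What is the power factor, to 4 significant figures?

0.8837

X_L = ωL = 2044 Ω
X_C = 1/(ωC) = 733.7 Ω
Branch 1: Z₁ = R = 694.0 Ω
Branch 2 (series LC): Z₂ = j(X_L − X_C) = j1311 Ω
Parallel: Z = Z₁Z₂/(Z₁+Z₂), |Z| = 613.3 Ω, ∠Z = 27.90°
cos φ = cos(27.90°) = 0.8837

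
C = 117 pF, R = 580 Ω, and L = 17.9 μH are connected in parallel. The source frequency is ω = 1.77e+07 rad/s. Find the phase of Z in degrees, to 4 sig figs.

32.19°

X_L = ωL = 316.8 Ω
X_C = 1/(ωC) = 482.9 Ω
Parallel: admittances add. Y = 1/R + 1/(jωL) + jωC
Y = (0.001724 − j0.001085) S
|Y| = 0.002037 S → |Z| = 1/|Y| = 490.8 Ω, ∠Z = −∠Y = 32.19°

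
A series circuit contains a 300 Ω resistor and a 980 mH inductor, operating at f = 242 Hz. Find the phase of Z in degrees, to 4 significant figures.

78.62°

ω = 2πf = 1521 rad/s
X_L = ωL = 1490 Ω
Z = 300.0 + j1490 Ω
|Z| = √(300.0² + 1490²) = 1520 Ω
∠Z = arctan(1490/300.0) = 78.62°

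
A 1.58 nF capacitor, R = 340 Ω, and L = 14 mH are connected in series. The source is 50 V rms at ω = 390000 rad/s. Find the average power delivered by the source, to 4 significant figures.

57.28 mW

X_L = ωL = 5460 Ω
X_C = 1/(ωC) = 1623 Ω
Net reactance X = X_L − X_C = 3837 Ω
Z = 340.0 + j3837 Ω
|Z| = √(340.0² + 3837²) = 3852 Ω
∠Z = arctan(3837/340.0) = 84.94°
I = V/|Z| = 12.98 mA
P = VI cos φ = 50 × 0.01298 × cos(84.94°) = 57.28 mW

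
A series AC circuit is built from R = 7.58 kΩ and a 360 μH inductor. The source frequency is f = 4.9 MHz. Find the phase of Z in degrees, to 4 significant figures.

55.63°

ω = 2πf = 3.079e+07 rad/s
X_L = ωL = 11080 Ω
Z = 7580 + j11080 Ω
|Z| = √(7580² + 11080²) = 13430 Ω
∠Z = arctan(11080/7580) = 55.63°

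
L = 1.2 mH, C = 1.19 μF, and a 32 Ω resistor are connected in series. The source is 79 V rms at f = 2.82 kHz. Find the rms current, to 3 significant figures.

ω = 2πf = 17720 rad/s
X_L = ωL = 21.3 Ω
X_C = 1/(ωC) = 47.4 Ω
Net reactance X = X_L − X_C = -26.2 Ω
Z = 32.0 − j26.2 Ω
|Z| = √(32.0² + 26.2²) = 41.3 Ω
I = V/|Z| = 79/41.3 = 1.91 A

1.91 A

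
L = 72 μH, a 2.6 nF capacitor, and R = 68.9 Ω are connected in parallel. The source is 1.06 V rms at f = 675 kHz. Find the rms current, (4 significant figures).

ω = 2πf = 4.241e+06 rad/s
X_L = ωL = 305.4 Ω
X_C = 1/(ωC) = 90.69 Ω
Parallel: admittances add. Y = 1/R + 1/(jωL) + jωC
Y = (0.01451 + j0.007752) S
|Y| = 0.01645 S → |Z| = 1/|Y| = 60.77 Ω, ∠Z = −∠Y = -28.11°
I = V/|Z| = 1.06/60.77 = 17.44 mA

17.44 mA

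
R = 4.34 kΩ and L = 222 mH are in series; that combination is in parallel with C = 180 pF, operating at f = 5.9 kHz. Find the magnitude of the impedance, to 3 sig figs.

ω = 2πf = 37070 rad/s
X_L = ωL = 8230 Ω
X_C = 1/(ωC) = 150000 Ω
Branch 1 (R+jX_L): Z₁ = 4340 + j8230 Ω, |Z₁| = 9300 Ω
Branch 2 (−jX_C): Z₂ = −j150000 Ω
Parallel: Z = Z₁Z₂/(Z₁+Z₂), |Z| = 9840 Ω, ∠Z = 60.4°

9840 Ω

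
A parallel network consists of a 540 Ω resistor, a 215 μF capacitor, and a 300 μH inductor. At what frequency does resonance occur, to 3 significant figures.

ω₀ = 1/√(LC) = 1/√(0.0003 × 0.000215) = 3937 rad/s
f₀ = ω₀/(2π) = 627 Hz

627 Hz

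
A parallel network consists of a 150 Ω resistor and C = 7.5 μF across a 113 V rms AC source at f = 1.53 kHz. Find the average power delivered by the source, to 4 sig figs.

85.13 W

ω = 2πf = 9613 rad/s
X_C = 1/(ωC) = 13.87 Ω
Parallel: admittances add. Y = 1/R + jωC
Y = (0.006667 + j0.07210) S
|Y| = 0.07241 S → |Z| = 1/|Y| = 13.81 Ω, ∠Z = −∠Y = -84.72°
I = V/|Z| = 8.182 A
P = VI cos φ = 113 × 8.182 × cos(-84.72°) = 85.13 W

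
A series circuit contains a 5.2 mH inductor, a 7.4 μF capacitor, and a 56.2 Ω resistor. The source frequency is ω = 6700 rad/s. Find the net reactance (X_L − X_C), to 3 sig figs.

14.7 Ω

X_L = ωL = 34.8 Ω
X_C = 1/(ωC) = 20.2 Ω
X = 34.8 − 20.2 = 14.7 Ω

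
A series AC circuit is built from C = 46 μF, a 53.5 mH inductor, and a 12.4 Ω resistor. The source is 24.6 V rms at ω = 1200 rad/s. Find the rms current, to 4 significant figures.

X_L = ωL = 64.20 Ω
X_C = 1/(ωC) = 18.12 Ω
Net reactance X = X_L − X_C = 46.08 Ω
Z = 12.40 + j46.08 Ω
|Z| = √(12.40² + 46.08²) = 47.72 Ω
I = V/|Z| = 24.6/47.72 = 515.5 mA

515.5 mA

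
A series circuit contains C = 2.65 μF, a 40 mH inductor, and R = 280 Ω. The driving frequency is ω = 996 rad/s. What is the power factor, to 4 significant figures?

0.6368

X_L = ωL = 39.84 Ω
X_C = 1/(ωC) = 378.9 Ω
Net reactance X = X_L − X_C = -339.0 Ω
Z = 280.0 − j339.0 Ω
|Z| = √(280.0² + 339.0²) = 439.7 Ω
∠Z = arctan(-339.0/280.0) = -50.45°
cos φ = cos(-50.45°) = 0.6368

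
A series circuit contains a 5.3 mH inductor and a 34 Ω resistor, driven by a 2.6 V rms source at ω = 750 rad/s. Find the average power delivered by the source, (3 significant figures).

196 mW

X_L = ωL = 3.98 Ω
Z = 34.0 + j3.98 Ω
|Z| = √(34.0² + 3.98²) = 34.2 Ω
∠Z = arctan(3.98/34.0) = 6.67°
I = V/|Z| = 76.0 mA
P = VI cos φ = 2.6 × 0.0760 × cos(6.67°) = 196 mW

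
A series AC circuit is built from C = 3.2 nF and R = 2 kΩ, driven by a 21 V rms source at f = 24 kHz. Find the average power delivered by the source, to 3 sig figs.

ω = 2πf = 150800 rad/s
X_C = 1/(ωC) = 2070 Ω
Z = 2000 − j2070 Ω
|Z| = √(2000² + 2070²) = 2880 Ω
∠Z = arctan(-2070/2000) = -46.0°
I = V/|Z| = 7.29 mA
P = VI cos φ = 21 × 0.00729 × cos(-46.0°) = 106 mW

106 mW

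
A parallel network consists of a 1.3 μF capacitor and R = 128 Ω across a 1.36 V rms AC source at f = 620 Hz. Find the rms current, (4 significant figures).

ω = 2πf = 3896 rad/s
X_C = 1/(ωC) = 197.5 Ω
Parallel: admittances add. Y = 1/R + jωC
Y = (0.007812 + j0.005064) S
|Y| = 0.009310 S → |Z| = 1/|Y| = 107.4 Ω, ∠Z = −∠Y = -32.95°
I = V/|Z| = 1.36/107.4 = 12.66 mA

12.66 mA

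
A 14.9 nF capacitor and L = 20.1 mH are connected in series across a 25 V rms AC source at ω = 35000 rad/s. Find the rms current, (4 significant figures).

X_L = ωL = 703.5 Ω
X_C = 1/(ωC) = 1918 Ω
Net reactance X = X_L − X_C = -1214 Ω
Z = − j1214 Ω
|Z| = √(0² + 1214²) = 1214 Ω
I = V/|Z| = 25/1214 = 20.59 mA

20.59 mA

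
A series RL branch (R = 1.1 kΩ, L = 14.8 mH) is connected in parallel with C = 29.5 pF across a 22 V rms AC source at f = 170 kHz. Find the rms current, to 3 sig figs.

ω = 2πf = 1.068e+06 rad/s
X_L = ωL = 15800 Ω
X_C = 1/(ωC) = 31700 Ω
Branch 1 (R+jX_L): Z₁ = 1100 + j15800 Ω, |Z₁| = 15800 Ω
Branch 2 (−jX_C): Z₂ = −j31700 Ω
Parallel: Z = Z₁Z₂/(Z₁+Z₂), |Z| = 31500 Ω, ∠Z = 82.1°
I = V/|Z| = 22/31500 = 698 μA

698 μA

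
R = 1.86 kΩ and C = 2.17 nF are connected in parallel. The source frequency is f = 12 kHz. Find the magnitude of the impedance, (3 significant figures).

ω = 2πf = 75400 rad/s
X_C = 1/(ωC) = 6110 Ω
Parallel: admittances add. Y = 1/R + jωC
Y = (0.000538 + j0.000164) S
|Y| = 0.000562 S → |Z| = 1/|Y| = 1780 Ω, ∠Z = −∠Y = -16.9°

1780 Ω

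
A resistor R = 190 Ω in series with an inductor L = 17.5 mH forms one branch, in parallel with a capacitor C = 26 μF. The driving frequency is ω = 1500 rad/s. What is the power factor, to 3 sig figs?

0.134

X_L = ωL = 26.3 Ω
X_C = 1/(ωC) = 25.6 Ω
Branch 1 (R+jX_L): Z₁ = 190 + j26.3 Ω, |Z₁| = 192 Ω
Branch 2 (−jX_C): Z₂ = −j25.6 Ω
Parallel: Z = Z₁Z₂/(Z₁+Z₂), |Z| = 25.9 Ω, ∠Z = -82.3°
cos φ = cos(-82.3°) = 0.134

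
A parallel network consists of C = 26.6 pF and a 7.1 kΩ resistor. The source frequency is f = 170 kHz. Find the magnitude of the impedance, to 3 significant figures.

ω = 2πf = 1.068e+06 rad/s
X_C = 1/(ωC) = 35200 Ω
Parallel: admittances add. Y = 1/R + jωC
Y = (0.000141 + j2.84e-05) S
|Y| = 0.000144 S → |Z| = 1/|Y| = 6960 Ω, ∠Z = −∠Y = -11.4°

6960 Ω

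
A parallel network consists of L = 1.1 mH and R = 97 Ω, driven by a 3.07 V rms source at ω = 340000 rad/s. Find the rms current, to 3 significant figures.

X_L = ωL = 374 Ω
Parallel: admittances add. Y = 1/R + 1/(jωL)
Y = (0.0103 − j0.00267) S
|Y| = 0.0107 S → |Z| = 1/|Y| = 93.9 Ω, ∠Z = −∠Y = 14.5°
I = V/|Z| = 3.07/93.9 = 32.7 mA

32.7 mA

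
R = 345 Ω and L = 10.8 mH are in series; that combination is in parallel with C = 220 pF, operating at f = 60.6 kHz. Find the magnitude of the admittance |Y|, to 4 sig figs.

ω = 2πf = 380800 rad/s
X_L = ωL = 4112 Ω
X_C = 1/(ωC) = 11940 Ω
Branch 1 (R+jX_L): Z₁ = 345.0 + j4112 Ω, |Z₁| = 4127 Ω
Branch 2 (−jX_C): Z₂ = −j11940 Ω
Parallel: Z = Z₁Z₂/(Z₁+Z₂), |Z| = 6289 Ω, ∠Z = 82.68°
|Y| = 1/|Z| = 159.0 μS

159.0 μS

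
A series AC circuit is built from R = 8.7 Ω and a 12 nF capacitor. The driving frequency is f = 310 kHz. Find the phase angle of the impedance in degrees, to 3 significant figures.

ω = 2πf = 1.948e+06 rad/s
X_C = 1/(ωC) = 42.8 Ω
Z = 8.70 − j42.8 Ω
|Z| = √(8.70² + 42.8²) = 43.7 Ω
∠Z = arctan(-42.8/8.70) = -78.5°

-78.5°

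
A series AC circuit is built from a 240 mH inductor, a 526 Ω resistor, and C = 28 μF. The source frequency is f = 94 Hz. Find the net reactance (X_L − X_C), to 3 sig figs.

ω = 2πf = 590.6 rad/s
X_L = ωL = 142 Ω
X_C = 1/(ωC) = 60.5 Ω
X = 142 − 60.5 = 81.3 Ω

81.3 Ω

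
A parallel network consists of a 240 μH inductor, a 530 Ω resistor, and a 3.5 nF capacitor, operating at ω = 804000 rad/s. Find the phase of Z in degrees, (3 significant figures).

51.5°

X_L = ωL = 193 Ω
X_C = 1/(ωC) = 355 Ω
Parallel: admittances add. Y = 1/R + 1/(jωL) + jωC
Y = (0.00189 − j0.00237) S
|Y| = 0.00303 S → |Z| = 1/|Y| = 330 Ω, ∠Z = −∠Y = 51.5°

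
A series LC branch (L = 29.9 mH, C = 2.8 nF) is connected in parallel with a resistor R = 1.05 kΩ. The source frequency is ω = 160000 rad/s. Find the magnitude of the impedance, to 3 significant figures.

X_L = ωL = 4780 Ω
X_C = 1/(ωC) = 2230 Ω
Branch 1: Z₁ = R = 1050 Ω
Branch 2 (series LC): Z₂ = j(X_L − X_C) = j2550 Ω
Parallel: Z = Z₁Z₂/(Z₁+Z₂), |Z| = 971 Ω, ∠Z = 22.4°

971 Ω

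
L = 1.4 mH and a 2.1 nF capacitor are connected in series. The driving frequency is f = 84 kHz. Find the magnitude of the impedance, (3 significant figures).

ω = 2πf = 527800 rad/s
X_L = ωL = 739 Ω
X_C = 1/(ωC) = 902 Ω
Net reactance X = X_L − X_C = -163 Ω
Z = − j163 Ω
|Z| = √(0² + 163²) = 163 Ω

163 Ω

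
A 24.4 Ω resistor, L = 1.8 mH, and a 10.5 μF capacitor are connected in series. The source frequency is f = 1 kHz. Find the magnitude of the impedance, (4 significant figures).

24.70 Ω

ω = 2πf = 6283 rad/s
X_L = ωL = 11.31 Ω
X_C = 1/(ωC) = 15.16 Ω
Net reactance X = X_L − X_C = -3.848 Ω
Z = 24.40 − j3.848 Ω
|Z| = √(24.40² + 3.848²) = 24.70 Ω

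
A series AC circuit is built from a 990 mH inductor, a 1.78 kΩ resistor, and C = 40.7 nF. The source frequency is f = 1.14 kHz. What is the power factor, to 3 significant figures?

ω = 2πf = 7163 rad/s
X_L = ωL = 7090 Ω
X_C = 1/(ωC) = 3430 Ω
Net reactance X = X_L − X_C = 3660 Ω
Z = 1780 + j3660 Ω
|Z| = √(1780² + 3660²) = 4070 Ω
∠Z = arctan(3660/1780) = 64.1°
cos φ = cos(64.1°) = 0.437

0.437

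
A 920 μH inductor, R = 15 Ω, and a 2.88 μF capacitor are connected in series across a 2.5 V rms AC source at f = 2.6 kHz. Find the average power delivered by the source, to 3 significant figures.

ω = 2πf = 16340 rad/s
X_L = ωL = 15.0 Ω
X_C = 1/(ωC) = 21.3 Ω
Net reactance X = X_L − X_C = -6.23 Ω
Z = 15.0 − j6.23 Ω
|Z| = √(15.0² + 6.23²) = 16.2 Ω
∠Z = arctan(-6.23/15.0) = -22.5°
I = V/|Z| = 154 mA
P = VI cos φ = 2.5 × 0.154 × cos(-22.5°) = 355 mW

355 mW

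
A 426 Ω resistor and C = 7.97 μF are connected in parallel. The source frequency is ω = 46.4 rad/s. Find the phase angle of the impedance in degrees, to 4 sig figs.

X_C = 1/(ωC) = 2704 Ω
Parallel: admittances add. Y = 1/R + jωC
Y = (0.002347 + j0.0003698) S
|Y| = 0.002376 S → |Z| = 1/|Y| = 420.8 Ω, ∠Z = −∠Y = -8.953°

-8.953°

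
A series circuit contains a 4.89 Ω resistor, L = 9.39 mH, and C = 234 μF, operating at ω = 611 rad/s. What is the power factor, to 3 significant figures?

X_L = ωL = 5.74 Ω
X_C = 1/(ωC) = 6.99 Ω
Net reactance X = X_L − X_C = -1.26 Ω
Z = 4.89 − j1.26 Ω
|Z| = √(4.89² + 1.26²) = 5.05 Ω
∠Z = arctan(-1.26/4.89) = -14.4°
cos φ = cos(-14.4°) = 0.969

0.969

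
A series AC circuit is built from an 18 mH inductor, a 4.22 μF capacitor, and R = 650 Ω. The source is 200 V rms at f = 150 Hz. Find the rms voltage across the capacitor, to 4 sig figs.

ω = 2πf = 942.5 rad/s
X_L = ωL = 16.96 Ω
X_C = 1/(ωC) = 251.4 Ω
Net reactance X = X_L − X_C = -234.5 Ω
Z = 650.0 − j234.5 Ω
|Z| = √(650.0² + 234.5²) = 691.0 Ω
I = V/|Z| = 289.4 mA
V_C = I·|Z_C| = 0.2894 × 251.4 = 72.77 V

72.77 V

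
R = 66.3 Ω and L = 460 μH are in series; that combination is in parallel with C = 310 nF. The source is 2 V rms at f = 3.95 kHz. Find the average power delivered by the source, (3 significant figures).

58.6 mW

ω = 2πf = 24820 rad/s
X_L = ωL = 11.4 Ω
X_C = 1/(ωC) = 130 Ω
Branch 1 (R+jX_L): Z₁ = 66.3 + j11.4 Ω, |Z₁| = 67.3 Ω
Branch 2 (−jX_C): Z₂ = −j130 Ω
Parallel: Z = Z₁Z₂/(Z₁+Z₂), |Z| = 64.4 Ω, ∠Z = -19.4°
I = V/|Z| = 31.1 mA
P = VI cos φ = 2 × 0.0311 × cos(-19.4°) = 58.6 mW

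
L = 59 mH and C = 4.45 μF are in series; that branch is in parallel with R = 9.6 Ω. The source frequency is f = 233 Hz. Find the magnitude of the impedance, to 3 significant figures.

9.50 Ω

ω = 2πf = 1464 rad/s
X_L = ωL = 86.4 Ω
X_C = 1/(ωC) = 153 Ω
Branch 1: Z₁ = R = 9.60 Ω
Branch 2 (series LC): Z₂ = j(X_L − X_C) = −j67.1 Ω
Parallel: Z = Z₁Z₂/(Z₁+Z₂), |Z| = 9.50 Ω, ∠Z = -8.14°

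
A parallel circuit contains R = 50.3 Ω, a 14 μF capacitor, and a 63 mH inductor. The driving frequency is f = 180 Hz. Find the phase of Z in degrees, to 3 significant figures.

-5.17°

ω = 2πf = 1131 rad/s
X_L = ωL = 71.3 Ω
X_C = 1/(ωC) = 63.2 Ω
Parallel: admittances add. Y = 1/R + 1/(jωL) + jωC
Y = (0.0199 + j0.00180) S
|Y| = 0.0200 S → |Z| = 1/|Y| = 50.1 Ω, ∠Z = −∠Y = -5.17°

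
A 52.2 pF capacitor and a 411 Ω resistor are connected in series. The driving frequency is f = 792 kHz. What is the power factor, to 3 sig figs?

0.106

ω = 2πf = 4.976e+06 rad/s
X_C = 1/(ωC) = 3850 Ω
Z = 411 − j3850 Ω
|Z| = √(411² + 3850²) = 3870 Ω
∠Z = arctan(-3850/411) = -83.9°
cos φ = cos(-83.9°) = 0.106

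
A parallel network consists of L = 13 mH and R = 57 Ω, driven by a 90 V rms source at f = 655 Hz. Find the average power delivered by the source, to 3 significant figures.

142 W

ω = 2πf = 4115 rad/s
X_L = ωL = 53.5 Ω
Parallel: admittances add. Y = 1/R + 1/(jωL)
Y = (0.0175 − j0.0187) S
|Y| = 0.0256 S → |Z| = 1/|Y| = 39.0 Ω, ∠Z = −∠Y = 46.8°
I = V/|Z| = 2.31 A
P = VI cos φ = 90 × 2.31 × cos(46.8°) = 142 W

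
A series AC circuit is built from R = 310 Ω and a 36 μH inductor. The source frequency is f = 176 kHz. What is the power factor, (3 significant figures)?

0.992

ω = 2πf = 1.106e+06 rad/s
X_L = ωL = 39.8 Ω
Z = 310 + j39.8 Ω
|Z| = √(310² + 39.8²) = 313 Ω
∠Z = arctan(39.8/310) = 7.32°
cos φ = cos(7.32°) = 0.992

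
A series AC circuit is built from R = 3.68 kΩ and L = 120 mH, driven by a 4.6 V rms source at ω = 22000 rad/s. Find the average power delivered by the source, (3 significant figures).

3.80 mW

X_L = ωL = 2640 Ω
Z = 3680 + j2640 Ω
|Z| = √(3680² + 2640²) = 4530 Ω
∠Z = arctan(2640/3680) = 35.7°
I = V/|Z| = 1.02 mA
P = VI cos φ = 4.6 × 0.00102 × cos(35.7°) = 3.80 mW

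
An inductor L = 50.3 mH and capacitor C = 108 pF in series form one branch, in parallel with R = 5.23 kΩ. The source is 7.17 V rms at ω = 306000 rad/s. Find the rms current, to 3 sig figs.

X_L = ωL = 15400 Ω
X_C = 1/(ωC) = 30300 Ω
Branch 1: Z₁ = R = 5230 Ω
Branch 2 (series LC): Z₂ = j(X_L − X_C) = −j14900 Ω
Parallel: Z = Z₁Z₂/(Z₁+Z₂), |Z| = 4930 Ω, ∠Z = -19.4°
I = V/|Z| = 7.17/4930 = 1.45 mA

1.45 mA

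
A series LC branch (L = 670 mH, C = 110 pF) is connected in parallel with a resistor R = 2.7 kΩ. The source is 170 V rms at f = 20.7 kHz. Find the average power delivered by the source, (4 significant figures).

10.70 W

ω = 2πf = 130100 rad/s
X_L = ωL = 87140 Ω
X_C = 1/(ωC) = 69900 Ω
Branch 1: Z₁ = R = 2700 Ω
Branch 2 (series LC): Z₂ = j(X_L − X_C) = j17240 Ω
Parallel: Z = Z₁Z₂/(Z₁+Z₂), |Z| = 2668 Ω, ∠Z = 8.899°
I = V/|Z| = 63.73 mA
P = VI cos φ = 170 × 0.06373 × cos(8.899°) = 10.70 W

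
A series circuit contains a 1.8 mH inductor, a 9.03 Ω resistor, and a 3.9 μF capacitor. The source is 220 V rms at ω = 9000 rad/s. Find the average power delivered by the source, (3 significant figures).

1.88 kW

X_L = ωL = 16.2 Ω
X_C = 1/(ωC) = 28.5 Ω
Net reactance X = X_L − X_C = -12.3 Ω
Z = 9.03 − j12.3 Ω
|Z| = √(9.03² + 12.3²) = 15.3 Ω
∠Z = arctan(-12.3/9.03) = -53.7°
I = V/|Z| = 14.4 A
P = VI cos φ = 220 × 14.4 × cos(-53.7°) = 1.88 kW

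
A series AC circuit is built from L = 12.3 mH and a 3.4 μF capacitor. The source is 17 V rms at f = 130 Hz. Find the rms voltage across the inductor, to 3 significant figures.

ω = 2πf = 816.8 rad/s
X_L = ωL = 10.0 Ω
X_C = 1/(ωC) = 360 Ω
Net reactance X = X_L − X_C = -350 Ω
Z = − j350 Ω
|Z| = √(0² + 350²) = 350 Ω
I = V/|Z| = 48.6 mA
V_L = I·|Z_L| = 0.0486 × 10.0 = 0.488 V

0.488 V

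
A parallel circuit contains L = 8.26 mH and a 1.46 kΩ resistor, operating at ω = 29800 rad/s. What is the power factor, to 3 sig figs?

X_L = ωL = 246 Ω
Parallel: admittances add. Y = 1/R + 1/(jωL)
Y = (0.000685 − j0.00406) S
|Y| = 0.00412 S → |Z| = 1/|Y| = 243 Ω, ∠Z = −∠Y = 80.4°
cos φ = cos(80.4°) = 0.166

0.166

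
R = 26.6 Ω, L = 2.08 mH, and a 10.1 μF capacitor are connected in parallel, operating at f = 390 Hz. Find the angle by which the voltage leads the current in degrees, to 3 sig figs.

ω = 2πf = 2450 rad/s
X_L = ωL = 5.10 Ω
X_C = 1/(ωC) = 40.4 Ω
Parallel: admittances add. Y = 1/R + 1/(jωL) + jωC
Y = (0.0376 − j0.171) S
|Y| = 0.176 S → |Z| = 1/|Y| = 5.70 Ω, ∠Z = −∠Y = 77.6°

77.6°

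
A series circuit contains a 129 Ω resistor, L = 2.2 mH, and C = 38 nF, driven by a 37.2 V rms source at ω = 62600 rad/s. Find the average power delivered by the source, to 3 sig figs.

1.85 W

X_L = ωL = 138 Ω
X_C = 1/(ωC) = 420 Ω
Net reactance X = X_L − X_C = -283 Ω
Z = 129 − j283 Ω
|Z| = √(129² + 283²) = 311 Ω
∠Z = arctan(-283/129) = -65.5°
I = V/|Z| = 120 mA
P = VI cos φ = 37.2 × 0.120 × cos(-65.5°) = 1.85 W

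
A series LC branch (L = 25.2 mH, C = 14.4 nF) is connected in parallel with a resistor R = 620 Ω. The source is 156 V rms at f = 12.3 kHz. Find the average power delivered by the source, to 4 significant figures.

ω = 2πf = 77280 rad/s
X_L = ωL = 1948 Ω
X_C = 1/(ωC) = 898.6 Ω
Branch 1: Z₁ = R = 620.0 Ω
Branch 2 (series LC): Z₂ = j(X_L − X_C) = j1049 Ω
Parallel: Z = Z₁Z₂/(Z₁+Z₂), |Z| = 533.7 Ω, ∠Z = 30.59°
I = V/|Z| = 292.3 mA
P = VI cos φ = 156 × 0.2923 × cos(30.59°) = 39.25 W

39.25 W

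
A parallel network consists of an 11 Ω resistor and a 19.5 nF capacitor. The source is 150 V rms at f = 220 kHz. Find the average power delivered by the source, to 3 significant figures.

ω = 2πf = 1.382e+06 rad/s
X_C = 1/(ωC) = 37.1 Ω
Parallel: admittances add. Y = 1/R + jωC
Y = (0.0909 + j0.0270) S
|Y| = 0.0948 S → |Z| = 1/|Y| = 10.5 Ω, ∠Z = −∠Y = -16.5°
I = V/|Z| = 14.2 A
P = VI cos φ = 150 × 14.2 × cos(-16.5°) = 2.05 kW

2.05 kW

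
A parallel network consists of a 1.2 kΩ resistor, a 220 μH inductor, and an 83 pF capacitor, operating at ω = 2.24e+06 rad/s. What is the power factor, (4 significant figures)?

X_L = ωL = 492.8 Ω
X_C = 1/(ωC) = 5379 Ω
Parallel: admittances add. Y = 1/R + 1/(jωL) + jωC
Y = (0.0008333 − j0.001843) S
|Y| = 0.002023 S → |Z| = 1/|Y| = 494.3 Ω, ∠Z = −∠Y = 65.67°
cos φ = cos(65.67°) = 0.4119

0.4119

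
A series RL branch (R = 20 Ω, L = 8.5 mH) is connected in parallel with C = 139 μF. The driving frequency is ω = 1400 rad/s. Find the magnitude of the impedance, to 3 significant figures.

X_L = ωL = 11.9 Ω
X_C = 1/(ωC) = 5.14 Ω
Branch 1 (R+jX_L): Z₁ = 20.0 + j11.9 Ω, |Z₁| = 23.3 Ω
Branch 2 (−jX_C): Z₂ = −j5.14 Ω
Parallel: Z = Z₁Z₂/(Z₁+Z₂), |Z| = 5.66 Ω, ∠Z = -77.9°

5.66 Ω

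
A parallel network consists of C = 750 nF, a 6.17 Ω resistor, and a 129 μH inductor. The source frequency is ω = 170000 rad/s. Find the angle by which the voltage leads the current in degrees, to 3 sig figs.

-26.8°

X_L = ωL = 21.9 Ω
X_C = 1/(ωC) = 7.84 Ω
Parallel: admittances add. Y = 1/R + 1/(jωL) + jωC
Y = (0.162 + j0.0819) S
|Y| = 0.182 S → |Z| = 1/|Y| = 5.51 Ω, ∠Z = −∠Y = -26.8°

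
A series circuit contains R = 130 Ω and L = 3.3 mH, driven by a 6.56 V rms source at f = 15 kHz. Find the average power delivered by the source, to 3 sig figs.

ω = 2πf = 94250 rad/s
X_L = ωL = 311 Ω
Z = 130 + j311 Ω
|Z| = √(130² + 311²) = 337 Ω
∠Z = arctan(311/130) = 67.3°
I = V/|Z| = 19.5 mA
P = VI cos φ = 6.56 × 0.0195 × cos(67.3°) = 49.2 mW

49.2 mW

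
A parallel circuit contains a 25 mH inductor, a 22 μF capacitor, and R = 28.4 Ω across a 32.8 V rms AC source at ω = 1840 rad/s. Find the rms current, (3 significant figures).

X_L = ωL = 46.0 Ω
X_C = 1/(ωC) = 24.7 Ω
Parallel: admittances add. Y = 1/R + 1/(jωL) + jωC
Y = (0.0352 + j0.0187) S
|Y| = 0.0399 S → |Z| = 1/|Y| = 25.1 Ω, ∠Z = −∠Y = -28.0°
I = V/|Z| = 32.8/25.1 = 1.31 A

1.31 A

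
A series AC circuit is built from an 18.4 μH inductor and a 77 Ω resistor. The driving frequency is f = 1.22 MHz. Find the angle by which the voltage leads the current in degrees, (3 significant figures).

ω = 2πf = 7.665e+06 rad/s
X_L = ωL = 141 Ω
Z = 77.0 + j141 Ω
|Z| = √(77.0² + 141²) = 161 Ω
∠Z = arctan(141/77.0) = 61.4°

61.4°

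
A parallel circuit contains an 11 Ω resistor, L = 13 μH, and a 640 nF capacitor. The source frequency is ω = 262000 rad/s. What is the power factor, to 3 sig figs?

0.585

X_L = ωL = 3.41 Ω
X_C = 1/(ωC) = 5.96 Ω
Parallel: admittances add. Y = 1/R + 1/(jωL) + jωC
Y = (0.0909 − j0.126) S
|Y| = 0.155 S → |Z| = 1/|Y| = 6.44 Ω, ∠Z = −∠Y = 54.2°
cos φ = cos(54.2°) = 0.585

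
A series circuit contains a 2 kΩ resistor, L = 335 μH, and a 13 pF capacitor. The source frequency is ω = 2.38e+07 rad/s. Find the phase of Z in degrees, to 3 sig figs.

67.1°

X_L = ωL = 7970 Ω
X_C = 1/(ωC) = 3230 Ω
Net reactance X = X_L − X_C = 4740 Ω
Z = 2000 + j4740 Ω
|Z| = √(2000² + 4740²) = 5150 Ω
∠Z = arctan(4740/2000) = 67.1°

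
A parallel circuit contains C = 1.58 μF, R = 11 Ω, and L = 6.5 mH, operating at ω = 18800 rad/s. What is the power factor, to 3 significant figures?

X_L = ωL = 122 Ω
X_C = 1/(ωC) = 33.7 Ω
Parallel: admittances add. Y = 1/R + 1/(jωL) + jωC
Y = (0.0909 + j0.0215) S
|Y| = 0.0934 S → |Z| = 1/|Y| = 10.7 Ω, ∠Z = −∠Y = -13.3°
cos φ = cos(-13.3°) = 0.973

0.973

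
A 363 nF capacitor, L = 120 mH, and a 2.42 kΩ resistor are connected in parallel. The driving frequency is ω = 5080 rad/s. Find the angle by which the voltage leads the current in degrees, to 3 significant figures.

X_L = ωL = 610 Ω
X_C = 1/(ωC) = 542 Ω
Parallel: admittances add. Y = 1/R + 1/(jωL) + jωC
Y = (0.000413 + j0.000204) S
|Y| = 0.000461 S → |Z| = 1/|Y| = 2170 Ω, ∠Z = −∠Y = -26.2°

-26.2°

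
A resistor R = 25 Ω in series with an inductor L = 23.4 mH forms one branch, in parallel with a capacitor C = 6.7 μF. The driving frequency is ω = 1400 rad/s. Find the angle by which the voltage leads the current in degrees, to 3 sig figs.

X_L = ωL = 32.8 Ω
X_C = 1/(ωC) = 107 Ω
Branch 1 (R+jX_L): Z₁ = 25.0 + j32.8 Ω, |Z₁| = 41.2 Ω
Branch 2 (−jX_C): Z₂ = −j107 Ω
Parallel: Z = Z₁Z₂/(Z₁+Z₂), |Z| = 56.3 Ω, ∠Z = 33.9°

33.9°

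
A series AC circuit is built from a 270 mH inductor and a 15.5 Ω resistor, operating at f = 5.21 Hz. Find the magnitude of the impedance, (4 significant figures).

ω = 2πf = 32.74 rad/s
X_L = ωL = 8.839 Ω
Z = 15.50 + j8.839 Ω
|Z| = √(15.50² + 8.839²) = 17.84 Ω

17.84 Ω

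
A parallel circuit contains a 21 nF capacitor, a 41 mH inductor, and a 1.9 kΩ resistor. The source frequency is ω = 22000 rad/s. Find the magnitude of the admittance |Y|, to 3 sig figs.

X_L = ωL = 902 Ω
X_C = 1/(ωC) = 2160 Ω
Parallel: admittances add. Y = 1/R + 1/(jωL) + jωC
Y = (0.000526 − j0.000647) S
|Y| = 0.000834 S → |Z| = 1/|Y| = 1200 Ω, ∠Z = −∠Y = 50.9°

834 μS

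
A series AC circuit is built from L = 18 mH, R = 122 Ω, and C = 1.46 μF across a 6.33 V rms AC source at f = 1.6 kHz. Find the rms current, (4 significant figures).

ω = 2πf = 10050 rad/s
X_L = ωL = 181.0 Ω
X_C = 1/(ωC) = 68.13 Ω
Net reactance X = X_L − X_C = 112.8 Ω
Z = 122.0 + j112.8 Ω
|Z| = √(122.0² + 112.8²) = 166.2 Ω
I = V/|Z| = 6.33/166.2 = 38.09 mA

38.09 mA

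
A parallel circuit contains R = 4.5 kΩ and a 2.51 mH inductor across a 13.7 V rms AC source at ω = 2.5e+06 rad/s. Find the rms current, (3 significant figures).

3.75 mA

X_L = ωL = 6280 Ω
Parallel: admittances add. Y = 1/R + 1/(jωL)
Y = (0.000222 − j0.000159) S
|Y| = 0.000273 S → |Z| = 1/|Y| = 3660 Ω, ∠Z = −∠Y = 35.6°
I = V/|Z| = 13.7/3660 = 3.75 mA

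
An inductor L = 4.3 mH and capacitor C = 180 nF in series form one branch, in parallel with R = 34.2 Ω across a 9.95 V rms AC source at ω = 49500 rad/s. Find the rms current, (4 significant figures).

307.3 mA

X_L = ωL = 212.8 Ω
X_C = 1/(ωC) = 112.2 Ω
Branch 1: Z₁ = R = 34.20 Ω
Branch 2 (series LC): Z₂ = j(X_L − X_C) = j100.6 Ω
Parallel: Z = Z₁Z₂/(Z₁+Z₂), |Z| = 32.38 Ω, ∠Z = 18.77°
I = V/|Z| = 9.95/32.38 = 307.3 mA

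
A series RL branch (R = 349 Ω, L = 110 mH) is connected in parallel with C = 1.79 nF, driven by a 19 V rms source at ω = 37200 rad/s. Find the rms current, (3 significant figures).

3.37 mA

X_L = ωL = 4090 Ω
X_C = 1/(ωC) = 15000 Ω
Branch 1 (R+jX_L): Z₁ = 349 + j4090 Ω, |Z₁| = 4110 Ω
Branch 2 (−jX_C): Z₂ = −j15000 Ω
Parallel: Z = Z₁Z₂/(Z₁+Z₂), |Z| = 5640 Ω, ∠Z = 83.3°
I = V/|Z| = 19/5640 = 3.37 mA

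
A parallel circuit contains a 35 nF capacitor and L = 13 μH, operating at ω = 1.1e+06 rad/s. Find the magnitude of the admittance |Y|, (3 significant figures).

X_L = ωL = 14.3 Ω
X_C = 1/(ωC) = 26.0 Ω
Parallel: admittances add. Y = 1/(jωL) + jωC
Y = (0 − j0.0314) S
|Y| = 0.0314 S → |Z| = 1/|Y| = 31.8 Ω, ∠Z = −∠Y = 90.0°

31.4 mS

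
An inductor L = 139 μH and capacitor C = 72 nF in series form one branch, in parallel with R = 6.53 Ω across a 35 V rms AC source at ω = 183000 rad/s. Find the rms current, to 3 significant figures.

X_L = ωL = 25.4 Ω
X_C = 1/(ωC) = 75.9 Ω
Branch 1: Z₁ = R = 6.53 Ω
Branch 2 (series LC): Z₂ = j(X_L − X_C) = −j50.5 Ω
Parallel: Z = Z₁Z₂/(Z₁+Z₂), |Z| = 6.48 Ω, ∠Z = -7.37°
I = V/|Z| = 35/6.48 = 5.40 A

5.40 A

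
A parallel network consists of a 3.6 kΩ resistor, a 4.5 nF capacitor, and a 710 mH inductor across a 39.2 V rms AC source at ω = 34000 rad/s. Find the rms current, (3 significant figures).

11.7 mA

X_L = ωL = 24100 Ω
X_C = 1/(ωC) = 6540 Ω
Parallel: admittances add. Y = 1/R + 1/(jωL) + jωC
Y = (0.000278 + j0.000112) S
|Y| = 0.000299 S → |Z| = 1/|Y| = 3340 Ω, ∠Z = −∠Y = -21.9°
I = V/|Z| = 39.2/3340 = 11.7 mA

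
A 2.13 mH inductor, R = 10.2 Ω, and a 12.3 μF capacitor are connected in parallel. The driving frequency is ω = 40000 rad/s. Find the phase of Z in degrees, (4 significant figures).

-78.46°

X_L = ωL = 85.20 Ω
X_C = 1/(ωC) = 2.033 Ω
Parallel: admittances add. Y = 1/R + 1/(jωL) + jωC
Y = (0.09804 + j0.4803) S
|Y| = 0.4902 S → |Z| = 1/|Y| = 2.040 Ω, ∠Z = −∠Y = -78.46°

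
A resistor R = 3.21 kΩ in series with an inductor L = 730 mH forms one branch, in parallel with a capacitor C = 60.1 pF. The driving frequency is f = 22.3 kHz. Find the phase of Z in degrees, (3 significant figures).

77.2°

ω = 2πf = 140100 rad/s
X_L = ωL = 102000 Ω
X_C = 1/(ωC) = 119000 Ω
Branch 1 (R+jX_L): Z₁ = 3210 + j102000 Ω, |Z₁| = 102000 Ω
Branch 2 (−jX_C): Z₂ = −j119000 Ω
Parallel: Z = Z₁Z₂/(Z₁+Z₂), |Z| = 724000 Ω, ∠Z = 77.2°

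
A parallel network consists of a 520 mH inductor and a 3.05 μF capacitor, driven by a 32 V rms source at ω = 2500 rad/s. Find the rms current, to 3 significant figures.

219 mA

X_L = ωL = 1300 Ω
X_C = 1/(ωC) = 131 Ω
Parallel: admittances add. Y = 1/(jωL) + jωC
Y = (0 + j0.00686) S
|Y| = 0.00686 S → |Z| = 1/|Y| = 146 Ω, ∠Z = −∠Y = -90.0°
I = V/|Z| = 32/146 = 219 mA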